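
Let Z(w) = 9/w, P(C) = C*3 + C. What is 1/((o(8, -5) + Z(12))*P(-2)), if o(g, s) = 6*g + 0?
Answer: -1/390 ≈ -0.0025641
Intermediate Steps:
o(g, s) = 6*g
P(C) = 4*C (P(C) = 3*C + C = 4*C)
1/((o(8, -5) + Z(12))*P(-2)) = 1/((6*8 + 9/12)*(4*(-2))) = 1/((48 + 9*(1/12))*(-8)) = 1/((48 + 3/4)*(-8)) = 1/((195/4)*(-8)) = 1/(-390) = -1/390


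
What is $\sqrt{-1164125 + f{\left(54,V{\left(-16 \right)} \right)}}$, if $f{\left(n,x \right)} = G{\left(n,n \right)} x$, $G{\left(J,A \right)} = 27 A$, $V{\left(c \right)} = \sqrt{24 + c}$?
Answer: $\sqrt{-1164125 + 2916 \sqrt{2}} \approx 1077.0 i$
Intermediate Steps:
$f{\left(n,x \right)} = 27 n x$
$\sqrt{-1164125 + f{\left(54,V{\left(-16 \right)} \right)}} = \sqrt{-1164125 + 27 \cdot 54 \sqrt{24 - 16}} = \sqrt{-1164125 + 27 \cdot 54 \sqrt{8}} = \sqrt{-1164125 + 27 \cdot 54 \cdot 2 \sqrt{2}} = \sqrt{-1164125 + 2916 \sqrt{2}}$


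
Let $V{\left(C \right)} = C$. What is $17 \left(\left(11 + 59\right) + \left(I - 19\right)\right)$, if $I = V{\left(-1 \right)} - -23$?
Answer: $1241$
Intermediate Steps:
$I = 22$ ($I = -1 - -23 = -1 + 23 = 22$)
$17 \left(\left(11 + 59\right) + \left(I - 19\right)\right) = 17 \left(\left(11 + 59\right) + \left(22 - 19\right)\right) = 17 \left(70 + 3\right) = 17 \cdot 73 = 1241$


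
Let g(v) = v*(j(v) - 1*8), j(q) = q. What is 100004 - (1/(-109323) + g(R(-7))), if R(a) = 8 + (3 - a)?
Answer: 10913059153/109323 ≈ 99824.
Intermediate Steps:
R(a) = 11 - a
g(v) = v*(-8 + v) (g(v) = v*(v - 1*8) = v*(v - 8) = v*(-8 + v))
100004 - (1/(-109323) + g(R(-7))) = 100004 - (1/(-109323) + (11 - 1*(-7))*(-8 + (11 - 1*(-7)))) = 100004 - (-1/109323 + (11 + 7)*(-8 + (11 + 7))) = 100004 - (-1/109323 + 18*(-8 + 18)) = 100004 - (-1/109323 + 18*10) = 100004 - (-1/109323 + 180) = 100004 - 1*19678139/109323 = 100004 - 19678139/109323 = 10913059153/109323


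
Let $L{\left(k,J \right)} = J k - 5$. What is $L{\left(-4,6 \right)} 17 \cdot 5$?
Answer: $-2465$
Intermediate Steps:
$L{\left(k,J \right)} = -5 + J k$
$L{\left(-4,6 \right)} 17 \cdot 5 = \left(-5 + 6 \left(-4\right)\right) 17 \cdot 5 = \left(-5 - 24\right) 17 \cdot 5 = \left(-29\right) 17 \cdot 5 = \left(-493\right) 5 = -2465$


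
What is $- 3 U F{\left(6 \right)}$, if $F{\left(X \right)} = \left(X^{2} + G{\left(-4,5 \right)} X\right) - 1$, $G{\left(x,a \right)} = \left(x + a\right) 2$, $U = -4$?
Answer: $564$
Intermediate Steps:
$G{\left(x,a \right)} = 2 a + 2 x$ ($G{\left(x,a \right)} = \left(a + x\right) 2 = 2 a + 2 x$)
$F{\left(X \right)} = -1 + X^{2} + 2 X$ ($F{\left(X \right)} = \left(X^{2} + \left(2 \cdot 5 + 2 \left(-4\right)\right) X\right) - 1 = \left(X^{2} + \left(10 - 8\right) X\right) - 1 = \left(X^{2} + 2 X\right) - 1 = -1 + X^{2} + 2 X$)
$- 3 U F{\left(6 \right)} = \left(-3\right) \left(-4\right) \left(-1 + 6^{2} + 2 \cdot 6\right) = 12 \left(-1 + 36 + 12\right) = 12 \cdot 47 = 564$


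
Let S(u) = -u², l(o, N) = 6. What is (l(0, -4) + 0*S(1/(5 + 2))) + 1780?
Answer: 1786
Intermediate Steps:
(l(0, -4) + 0*S(1/(5 + 2))) + 1780 = (6 + 0*(-(1/(5 + 2))²)) + 1780 = (6 + 0*(-(1/7)²)) + 1780 = (6 + 0*(-(⅐)²)) + 1780 = (6 + 0*(-1*1/49)) + 1780 = (6 + 0*(-1/49)) + 1780 = (6 + 0) + 1780 = 6 + 1780 = 1786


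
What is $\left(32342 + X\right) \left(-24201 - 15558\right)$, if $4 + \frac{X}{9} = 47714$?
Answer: $-18358002588$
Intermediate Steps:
$X = 429390$ ($X = -36 + 9 \cdot 47714 = -36 + 429426 = 429390$)
$\left(32342 + X\right) \left(-24201 - 15558\right) = \left(32342 + 429390\right) \left(-24201 - 15558\right) = 461732 \left(-24201 + \left(-17519 + 1961\right)\right) = 461732 \left(-24201 - 15558\right) = 461732 \left(-39759\right) = -18358002588$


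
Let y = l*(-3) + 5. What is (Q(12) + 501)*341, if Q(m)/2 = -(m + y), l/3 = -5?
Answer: 128557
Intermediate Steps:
l = -15 (l = 3*(-5) = -15)
y = 50 (y = -15*(-3) + 5 = 45 + 5 = 50)
Q(m) = -100 - 2*m (Q(m) = 2*(-(m + 50)) = 2*(-(50 + m)) = 2*(-50 - m) = -100 - 2*m)
(Q(12) + 501)*341 = ((-100 - 2*12) + 501)*341 = ((-100 - 24) + 501)*341 = (-124 + 501)*341 = 377*341 = 128557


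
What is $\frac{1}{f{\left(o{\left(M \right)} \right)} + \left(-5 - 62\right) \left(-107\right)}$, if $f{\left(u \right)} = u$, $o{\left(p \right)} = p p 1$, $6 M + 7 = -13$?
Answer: $\frac{9}{64621} \approx 0.00013927$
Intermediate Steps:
$M = - \frac{10}{3}$ ($M = - \frac{7}{6} + \frac{1}{6} \left(-13\right) = - \frac{7}{6} - \frac{13}{6} = - \frac{10}{3} \approx -3.3333$)
$o{\left(p \right)} = p^{2}$ ($o{\left(p \right)} = p^{2} \cdot 1 = p^{2}$)
$\frac{1}{f{\left(o{\left(M \right)} \right)} + \left(-5 - 62\right) \left(-107\right)} = \frac{1}{\left(- \frac{10}{3}\right)^{2} + \left(-5 - 62\right) \left(-107\right)} = \frac{1}{\frac{100}{9} - -7169} = \frac{1}{\frac{100}{9} + 7169} = \frac{1}{\frac{64621}{9}} = \frac{9}{64621}$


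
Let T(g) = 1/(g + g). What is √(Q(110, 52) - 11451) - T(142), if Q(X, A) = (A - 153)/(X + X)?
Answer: -1/284 + I*√138562655/110 ≈ -0.0035211 + 107.01*I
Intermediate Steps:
Q(X, A) = (-153 + A)/(2*X) (Q(X, A) = (-153 + A)/((2*X)) = (-153 + A)*(1/(2*X)) = (-153 + A)/(2*X))
T(g) = 1/(2*g)
√(Q(110, 52) - 11451) - T(142) = √((½)*(-153 + 52)/110 - 11451) - 1/(2*142) = √((½)*(1/110)*(-101) - 11451) - 1/(2*142) = √(-101/220 - 11451) - 1*1/284 = √(-2519321/220) - 1/284 = I*√138562655/110 - 1/284 = -1/284 + I*√138562655/110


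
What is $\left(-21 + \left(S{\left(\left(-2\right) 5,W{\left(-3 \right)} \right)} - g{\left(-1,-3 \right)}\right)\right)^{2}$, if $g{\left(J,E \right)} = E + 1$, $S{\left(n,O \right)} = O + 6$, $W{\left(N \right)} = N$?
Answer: $256$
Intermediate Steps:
$S{\left(n,O \right)} = 6 + O$
$g{\left(J,E \right)} = 1 + E$
$\left(-21 + \left(S{\left(\left(-2\right) 5,W{\left(-3 \right)} \right)} - g{\left(-1,-3 \right)}\right)\right)^{2} = \left(-21 + \left(\left(6 - 3\right) - \left(1 - 3\right)\right)\right)^{2} = \left(-21 + \left(3 - -2\right)\right)^{2} = \left(-21 + \left(3 + 2\right)\right)^{2} = \left(-21 + 5\right)^{2} = \left(-16\right)^{2} = 256$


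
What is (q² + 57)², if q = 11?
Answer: 31684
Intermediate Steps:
(q² + 57)² = (11² + 57)² = (121 + 57)² = 178² = 31684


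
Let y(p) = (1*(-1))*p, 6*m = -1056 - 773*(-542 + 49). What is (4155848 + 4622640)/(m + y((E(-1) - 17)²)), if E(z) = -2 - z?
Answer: 52670928/378089 ≈ 139.31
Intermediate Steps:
m = 380033/6 (m = (-1056 - 773*(-542 + 49))/6 = (-1056 - 773*(-493))/6 = (-1056 + 381089)/6 = (⅙)*380033 = 380033/6 ≈ 63339.)
y(p) = -p
(4155848 + 4622640)/(m + y((E(-1) - 17)²)) = (4155848 + 4622640)/(380033/6 - ((-2 - 1*(-1)) - 17)²) = 8778488/(380033/6 - ((-2 + 1) - 17)²) = 8778488/(380033/6 - (-1 - 17)²) = 8778488/(380033/6 - 1*(-18)²) = 8778488/(380033/6 - 1*324) = 8778488/(380033/6 - 324) = 8778488/(378089/6) = 8778488*(6/378089) = 52670928/378089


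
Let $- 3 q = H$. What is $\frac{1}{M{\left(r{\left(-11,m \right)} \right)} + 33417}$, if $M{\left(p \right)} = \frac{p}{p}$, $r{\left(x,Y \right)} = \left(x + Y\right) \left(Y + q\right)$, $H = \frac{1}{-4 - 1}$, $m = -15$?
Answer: $\frac{1}{33418} \approx 2.9924 \cdot 10^{-5}$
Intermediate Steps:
$H = - \frac{1}{5}$ ($H = \frac{1}{-5} = - \frac{1}{5} \approx -0.2$)
$q = \frac{1}{15}$ ($q = \left(- \frac{1}{3}\right) \left(- \frac{1}{5}\right) = \frac{1}{15} \approx 0.066667$)
$r{\left(x,Y \right)} = \left(\frac{1}{15} + Y\right) \left(Y + x\right)$ ($r{\left(x,Y \right)} = \left(x + Y\right) \left(Y + \frac{1}{15}\right) = \left(Y + x\right) \left(\frac{1}{15} + Y\right) = \left(\frac{1}{15} + Y\right) \left(Y + x\right)$)
$M{\left(p \right)} = 1$
$\frac{1}{M{\left(r{\left(-11,m \right)} \right)} + 33417} = \frac{1}{1 + 33417} = \frac{1}{33418}$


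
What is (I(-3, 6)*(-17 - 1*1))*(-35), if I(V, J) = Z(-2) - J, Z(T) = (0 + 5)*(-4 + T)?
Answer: -22680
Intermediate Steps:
Z(T) = -20 + 5*T (Z(T) = 5*(-4 + T) = -20 + 5*T)
I(V, J) = -30 - J (I(V, J) = (-20 + 5*(-2)) - J = (-20 - 10) - J = -30 - J)
(I(-3, 6)*(-17 - 1*1))*(-35) = ((-30 - 1*6)*(-17 - 1*1))*(-35) = ((-30 - 6)*(-17 - 1))*(-35) = -36*(-18)*(-35) = 648*(-35) = -22680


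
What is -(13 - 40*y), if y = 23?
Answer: 907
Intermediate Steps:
-(13 - 40*y) = -(13 - 40*23) = -(13 - 920) = -1*(-907) = 907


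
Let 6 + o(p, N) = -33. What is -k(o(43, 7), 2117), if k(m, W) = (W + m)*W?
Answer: -4399126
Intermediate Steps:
o(p, N) = -39 (o(p, N) = -6 - 33 = -39)
k(m, W) = W*(W + m)
-k(o(43, 7), 2117) = -2117*(2117 - 39) = -2117*2078 = -1*4399126 = -4399126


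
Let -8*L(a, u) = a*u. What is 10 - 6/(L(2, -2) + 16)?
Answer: 106/11 ≈ 9.6364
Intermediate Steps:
L(a, u) = -a*u/8
10 - 6/(L(2, -2) + 16) = 10 - 6/(-⅛*2*(-2) + 16) = 10 - 6/(½ + 16) = 10 - 6/(33/2) = 10 + (2/33)*(-6) = 10 - 4/11 = 106/11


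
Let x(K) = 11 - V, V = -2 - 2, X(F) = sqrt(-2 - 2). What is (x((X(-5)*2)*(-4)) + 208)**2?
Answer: 49729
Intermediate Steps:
X(F) = 2*I (X(F) = sqrt(-4) = 2*I)
V = -4
x(K) = 15 (x(K) = 11 - 1*(-4) = 11 + 4 = 15)
(x((X(-5)*2)*(-4)) + 208)**2 = (15 + 208)**2 = 223**2 = 49729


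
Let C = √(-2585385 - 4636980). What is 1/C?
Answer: -I*√89165/802485 ≈ -0.0003721*I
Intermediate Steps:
C = 9*I*√89165 (C = √(-7222365) = 9*I*√89165 ≈ 2687.4*I)
1/C = 1/(9*I*√89165) = -I*√89165/802485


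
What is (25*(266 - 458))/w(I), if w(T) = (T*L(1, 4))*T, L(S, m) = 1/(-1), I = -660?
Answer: 4/363 ≈ 0.011019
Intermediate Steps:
L(S, m) = -1
w(T) = -T² (w(T) = (T*(-1))*T = (-T)*T = -T²)
(25*(266 - 458))/w(I) = (25*(266 - 458))/((-1*(-660)²)) = (25*(-192))/((-1*435600)) = -4800/(-435600) = -4800*(-1/435600) = 4/363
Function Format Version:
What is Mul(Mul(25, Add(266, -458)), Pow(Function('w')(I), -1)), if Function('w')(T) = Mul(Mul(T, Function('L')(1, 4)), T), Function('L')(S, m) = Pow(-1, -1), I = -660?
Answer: Rational(4, 363) ≈ 0.011019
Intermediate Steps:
Function('L')(S, m) = -1
Function('w')(T) = Mul(-1, Pow(T, 2)) (Function('w')(T) = Mul(Mul(T, -1), T) = Mul(Mul(-1, T), T) = Mul(-1, Pow(T, 2)))
Mul(Mul(25, Add(266, -458)), Pow(Function('w')(I), -1)) = Mul(Mul(25, Add(266, -458)), Pow(Mul(-1, Pow(-660, 2)), -1)) = Mul(Mul(25, -192), Pow(Mul(-1, 435600), -1)) = Mul(-4800, Pow(-435600, -1)) = Mul(-4800, Rational(-1, 435600)) = Rational(4, 363)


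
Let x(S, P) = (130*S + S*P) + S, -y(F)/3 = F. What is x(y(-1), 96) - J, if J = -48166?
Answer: 48847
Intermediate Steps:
y(F) = -3*F
x(S, P) = 131*S + P*S (x(S, P) = (130*S + P*S) + S = 131*S + P*S)
x(y(-1), 96) - J = (-3*(-1))*(131 + 96) - 1*(-48166) = 3*227 + 48166 = 681 + 48166 = 48847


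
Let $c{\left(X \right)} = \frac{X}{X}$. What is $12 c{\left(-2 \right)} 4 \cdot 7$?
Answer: $336$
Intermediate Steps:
$c{\left(X \right)} = 1$
$12 c{\left(-2 \right)} 4 \cdot 7 = 12 \cdot 1 \cdot 4 \cdot 7 = 12 \cdot 28 = 336$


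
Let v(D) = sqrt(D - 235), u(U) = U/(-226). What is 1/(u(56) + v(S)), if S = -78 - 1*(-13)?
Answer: -791/957871 - 63845*I*sqrt(3)/1915742 ≈ -0.00082579 - 0.057723*I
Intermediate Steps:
u(U) = -U/226 (u(U) = U*(-1/226) = -U/226)
S = -65 (S = -78 + 13 = -65)
v(D) = sqrt(-235 + D)
1/(u(56) + v(S)) = 1/(-1/226*56 + sqrt(-235 - 65)) = 1/(-28/113 + sqrt(-300)) = 1/(-28/113 + 10*I*sqrt(3))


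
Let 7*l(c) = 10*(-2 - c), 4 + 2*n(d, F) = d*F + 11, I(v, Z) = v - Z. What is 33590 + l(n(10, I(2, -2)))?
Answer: 234875/7 ≈ 33554.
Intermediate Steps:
n(d, F) = 7/2 + F*d/2 (n(d, F) = -2 + (d*F + 11)/2 = -2 + (F*d + 11)/2 = -2 + (11 + F*d)/2 = -2 + (11/2 + F*d/2) = 7/2 + F*d/2)
l(c) = -20/7 - 10*c/7 (l(c) = (10*(-2 - c))/7 = (-20 - 10*c)/7 = -20/7 - 10*c/7)
33590 + l(n(10, I(2, -2))) = 33590 + (-20/7 - 10*(7/2 + (1/2)*(2 - 1*(-2))*10)/7) = 33590 + (-20/7 - 10*(7/2 + (1/2)*(2 + 2)*10)/7) = 33590 + (-20/7 - 10*(7/2 + (1/2)*4*10)/7) = 33590 + (-20/7 - 10*(7/2 + 20)/7) = 33590 + (-20/7 - 10/7*47/2) = 33590 + (-20/7 - 235/7) = 33590 - 255/7 = 234875/7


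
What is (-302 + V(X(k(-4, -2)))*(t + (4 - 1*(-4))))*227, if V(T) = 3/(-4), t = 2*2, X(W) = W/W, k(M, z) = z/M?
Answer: -70597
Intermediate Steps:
X(W) = 1
t = 4
V(T) = -3/4 (V(T) = 3*(-1/4) = -3/4)
(-302 + V(X(k(-4, -2)))*(t + (4 - 1*(-4))))*227 = (-302 - 3*(4 + (4 - 1*(-4)))/4)*227 = (-302 - 3*(4 + (4 + 4))/4)*227 = (-302 - 3*(4 + 8)/4)*227 = (-302 - 3/4*12)*227 = (-302 - 9)*227 = -311*227 = -70597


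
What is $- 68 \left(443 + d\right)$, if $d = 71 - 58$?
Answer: $-31008$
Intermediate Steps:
$d = 13$ ($d = 71 - 58 = 13$)
$- 68 \left(443 + d\right) = - 68 \left(443 + 13\right) = \left(-68\right) 456 = -31008$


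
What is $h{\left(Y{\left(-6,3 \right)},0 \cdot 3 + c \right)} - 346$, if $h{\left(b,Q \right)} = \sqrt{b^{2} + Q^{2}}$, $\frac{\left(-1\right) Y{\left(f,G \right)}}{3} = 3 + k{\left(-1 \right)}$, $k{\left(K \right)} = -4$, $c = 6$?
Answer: $-346 + 3 \sqrt{5} \approx -339.29$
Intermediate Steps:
$Y{\left(f,G \right)} = 3$ ($Y{\left(f,G \right)} = - 3 \left(3 - 4\right) = \left(-3\right) \left(-1\right) = 3$)
$h{\left(b,Q \right)} = \sqrt{Q^{2} + b^{2}}$
$h{\left(Y{\left(-6,3 \right)},0 \cdot 3 + c \right)} - 346 = \sqrt{\left(0 \cdot 3 + 6\right)^{2} + 3^{2}} - 346 = \sqrt{\left(0 + 6\right)^{2} + 9} - 346 = \sqrt{6^{2} + 9} - 346 = \sqrt{36 + 9} - 346 = \sqrt{45} - 346 = 3 \sqrt{5} - 346 = -346 + 3 \sqrt{5}$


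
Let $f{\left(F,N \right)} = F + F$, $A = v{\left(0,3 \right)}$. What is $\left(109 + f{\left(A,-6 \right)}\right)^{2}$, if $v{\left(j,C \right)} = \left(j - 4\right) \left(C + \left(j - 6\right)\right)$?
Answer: $17689$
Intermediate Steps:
$v{\left(j,C \right)} = \left(-4 + j\right) \left(-6 + C + j\right)$ ($v{\left(j,C \right)} = \left(-4 + j\right) \left(C + \left(j - 6\right)\right) = \left(-4 + j\right) \left(C + \left(-6 + j\right)\right) = \left(-4 + j\right) \left(-6 + C + j\right)$)
$A = 12$ ($A = 24 + 0^{2} - 0 - 12 + 3 \cdot 0 = 24 + 0 + 0 - 12 + 0 = 12$)
$f{\left(F,N \right)} = 2 F$
$\left(109 + f{\left(A,-6 \right)}\right)^{2} = \left(109 + 2 \cdot 12\right)^{2} = \left(109 + 24\right)^{2} = 133^{2} = 17689$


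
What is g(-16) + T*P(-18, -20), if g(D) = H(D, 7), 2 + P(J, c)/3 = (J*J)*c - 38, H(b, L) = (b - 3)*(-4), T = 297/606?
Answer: -960544/101 ≈ -9510.3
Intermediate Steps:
T = 99/202 (T = 297*(1/606) = 99/202 ≈ 0.49010)
H(b, L) = 12 - 4*b (H(b, L) = (-3 + b)*(-4) = 12 - 4*b)
P(J, c) = -120 + 3*c*J² (P(J, c) = -6 + 3*((J*J)*c - 38) = -6 + 3*(J²*c - 38) = -6 + 3*(c*J² - 38) = -6 + 3*(-38 + c*J²) = -6 + (-114 + 3*c*J²) = -120 + 3*c*J²)
g(D) = 12 - 4*D
g(-16) + T*P(-18, -20) = (12 - 4*(-16)) + 99*(-120 + 3*(-20)*(-18)²)/202 = (12 + 64) + 99*(-120 + 3*(-20)*324)/202 = 76 + 99*(-120 - 19440)/202 = 76 + (99/202)*(-19560) = 76 - 968220/101 = -960544/101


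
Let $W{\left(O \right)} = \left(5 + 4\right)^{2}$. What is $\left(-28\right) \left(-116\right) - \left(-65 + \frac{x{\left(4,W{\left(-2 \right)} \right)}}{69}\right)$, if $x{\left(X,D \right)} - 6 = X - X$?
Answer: $\frac{76197}{23} \approx 3312.9$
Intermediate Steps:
$W{\left(O \right)} = 81$ ($W{\left(O \right)} = 9^{2} = 81$)
$x{\left(X,D \right)} = 6$ ($x{\left(X,D \right)} = 6 + \left(X - X\right) = 6 + 0 = 6$)
$\left(-28\right) \left(-116\right) - \left(-65 + \frac{x{\left(4,W{\left(-2 \right)} \right)}}{69}\right) = \left(-28\right) \left(-116\right) + \left(65 - \frac{6}{69}\right) = 3248 + \left(65 - 6 \cdot \frac{1}{69}\right) = 3248 + \left(65 - \frac{2}{23}\right) = 3248 + \frac{1493}{23} = \frac{76197}{23}$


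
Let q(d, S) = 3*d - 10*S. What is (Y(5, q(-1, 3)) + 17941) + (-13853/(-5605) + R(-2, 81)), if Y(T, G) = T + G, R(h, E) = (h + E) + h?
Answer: 100847803/5605 ≈ 17992.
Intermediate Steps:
q(d, S) = -10*S + 3*d
R(h, E) = E + 2*h (R(h, E) = (E + h) + h = E + 2*h)
Y(T, G) = G + T
(Y(5, q(-1, 3)) + 17941) + (-13853/(-5605) + R(-2, 81)) = (((-10*3 + 3*(-1)) + 5) + 17941) + (-13853/(-5605) + (81 + 2*(-2))) = (((-30 - 3) + 5) + 17941) + (-13853*(-1/5605) + (81 - 4)) = ((-33 + 5) + 17941) + (13853/5605 + 77) = (-28 + 17941) + 445438/5605 = 17913 + 445438/5605 = 100847803/5605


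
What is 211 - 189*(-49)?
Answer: 9472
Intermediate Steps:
211 - 189*(-49) = 211 + 9261 = 9472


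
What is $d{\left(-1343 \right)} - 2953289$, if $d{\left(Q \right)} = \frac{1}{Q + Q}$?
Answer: $- \frac{7932534255}{2686} \approx -2.9533 \cdot 10^{6}$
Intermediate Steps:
$d{\left(Q \right)} = \frac{1}{2 Q}$
$d{\left(-1343 \right)} - 2953289 = \frac{1}{2 \left(-1343\right)} - 2953289 = \frac{1}{2} \left(- \frac{1}{1343}\right) - 2953289 = - \frac{1}{2686} - 2953289 = - \frac{7932534255}{2686}$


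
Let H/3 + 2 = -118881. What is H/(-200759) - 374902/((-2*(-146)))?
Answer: -37580404555/29310814 ≈ -1282.1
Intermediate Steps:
H = -356649 (H = -6 + 3*(-118881) = -6 - 356643 = -356649)
H/(-200759) - 374902/((-2*(-146))) = -356649/(-200759) - 374902/((-2*(-146))) = -356649*(-1/200759) - 374902/292 = 356649/200759 - 374902*1/292 = 356649/200759 - 187451/146 = -37580404555/29310814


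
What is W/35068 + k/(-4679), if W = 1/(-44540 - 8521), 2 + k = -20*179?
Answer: 6665181951457/8706417189492 ≈ 0.76555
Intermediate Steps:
k = -3582 (k = -2 - 20*179 = -2 - 3580 = -3582)
W = -1/53061 (W = 1/(-53061) = -1/53061 ≈ -1.8846e-5)
W/35068 + k/(-4679) = -1/53061/35068 - 3582/(-4679) = -1/53061*1/35068 - 3582*(-1/4679) = -1/1860743148 + 3582/4679 = 6665181951457/8706417189492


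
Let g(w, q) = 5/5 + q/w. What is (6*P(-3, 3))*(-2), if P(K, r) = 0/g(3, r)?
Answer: 0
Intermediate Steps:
g(w, q) = 1 + q/w (g(w, q) = 5*(⅕) + q/w = 1 + q/w)
P(K, r) = 0 (P(K, r) = 0/(((r + 3)/3)) = 0/(((3 + r)/3)) = 0/(1 + r/3) = 0)
(6*P(-3, 3))*(-2) = (6*0)*(-2) = 0*(-2) = 0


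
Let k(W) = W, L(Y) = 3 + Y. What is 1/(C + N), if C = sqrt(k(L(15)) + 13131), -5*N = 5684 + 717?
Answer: -32005/40644076 - 75*sqrt(1461)/40644076 ≈ -0.00085798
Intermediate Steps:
N = -6401/5 (N = -(5684 + 717)/5 = -1/5*6401 = -6401/5 ≈ -1280.2)
C = 3*sqrt(1461) (C = sqrt((3 + 15) + 13131) = sqrt(18 + 13131) = sqrt(13149) = 3*sqrt(1461) ≈ 114.67)
1/(C + N) = 1/(3*sqrt(1461) - 6401/5) = 1/(-6401/5 + 3*sqrt(1461))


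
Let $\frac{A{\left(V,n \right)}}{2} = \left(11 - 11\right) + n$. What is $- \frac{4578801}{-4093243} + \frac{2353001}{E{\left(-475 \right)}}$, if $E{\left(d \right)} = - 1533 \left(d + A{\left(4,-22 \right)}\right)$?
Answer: $\frac{1896346082210}{465242092623} \approx 4.076$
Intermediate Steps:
$A{\left(V,n \right)} = 2 n$ ($A{\left(V,n \right)} = 2 \left(\left(11 - 11\right) + n\right) = 2 \left(0 + n\right) = 2 n$)
$E{\left(d \right)} = 67452 - 1533 d$ ($E{\left(d \right)} = - 1533 \left(d + 2 \left(-22\right)\right) = - 1533 \left(d - 44\right) = - 1533 \left(-44 + d\right) = 67452 - 1533 d$)
$- \frac{4578801}{-4093243} + \frac{2353001}{E{\left(-475 \right)}} = - \frac{4578801}{-4093243} + \frac{2353001}{67452 - -728175} = \left(-4578801\right) \left(- \frac{1}{4093243}\right) + \frac{2353001}{67452 + 728175} = \frac{4578801}{4093243} + \frac{2353001}{795627} = \frac{4578801}{4093243} + 2353001 \cdot \frac{1}{795627} = \frac{4578801}{4093243} + \frac{336143}{113661} = \frac{1896346082210}{465242092623}$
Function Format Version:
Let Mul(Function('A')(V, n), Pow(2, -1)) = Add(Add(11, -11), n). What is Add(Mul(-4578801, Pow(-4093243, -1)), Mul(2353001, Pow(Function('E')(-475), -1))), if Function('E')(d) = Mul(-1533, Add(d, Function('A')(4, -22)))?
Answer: Rational(1896346082210, 465242092623) ≈ 4.0760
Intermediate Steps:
Function('A')(V, n) = Mul(2, n) (Function('A')(V, n) = Mul(2, Add(Add(11, -11), n)) = Mul(2, Add(0, n)) = Mul(2, n))
Function('E')(d) = Add(67452, Mul(-1533, d)) (Function('E')(d) = Mul(-1533, Add(d, Mul(2, -22))) = Mul(-1533, Add(d, -44)) = Mul(-1533, Add(-44, d)) = Add(67452, Mul(-1533, d)))
Add(Mul(-4578801, Pow(-4093243, -1)), Mul(2353001, Pow(Function('E')(-475), -1))) = Add(Mul(-4578801, Pow(-4093243, -1)), Mul(2353001, Pow(Add(67452, Mul(-1533, -475)), -1))) = Add(Mul(-4578801, Rational(-1, 4093243)), Mul(2353001, Pow(Add(67452, 728175), -1))) = Add(Rational(4578801, 4093243), Mul(2353001, Pow(795627, -1))) = Add(Rational(4578801, 4093243), Mul(2353001, Rational(1, 795627))) = Add(Rational(4578801, 4093243), Rational(336143, 113661)) = Rational(1896346082210, 465242092623)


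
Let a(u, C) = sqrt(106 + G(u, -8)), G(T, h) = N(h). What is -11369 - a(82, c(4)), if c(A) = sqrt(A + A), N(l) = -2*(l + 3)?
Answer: -11369 - 2*sqrt(29) ≈ -11380.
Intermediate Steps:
N(l) = -6 - 2*l (N(l) = -2*(3 + l) = -6 - 2*l)
G(T, h) = -6 - 2*h
c(A) = sqrt(2)*sqrt(A) (c(A) = sqrt(2*A) = sqrt(2)*sqrt(A))
a(u, C) = 2*sqrt(29) (a(u, C) = sqrt(106 + (-6 - 2*(-8))) = sqrt(106 + (-6 + 16)) = sqrt(106 + 10) = sqrt(116) = 2*sqrt(29))
-11369 - a(82, c(4)) = -11369 - 2*sqrt(29)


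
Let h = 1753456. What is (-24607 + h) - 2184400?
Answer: -455551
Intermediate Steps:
(-24607 + h) - 2184400 = (-24607 + 1753456) - 2184400 = 1728849 - 2184400 = -455551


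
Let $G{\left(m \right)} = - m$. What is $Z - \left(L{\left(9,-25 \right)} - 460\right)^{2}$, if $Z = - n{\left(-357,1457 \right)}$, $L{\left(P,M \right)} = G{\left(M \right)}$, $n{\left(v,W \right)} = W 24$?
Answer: $-224193$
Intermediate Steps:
$n{\left(v,W \right)} = 24 W$
$L{\left(P,M \right)} = - M$
$Z = -34968$ ($Z = - 24 \cdot 1457 = \left(-1\right) 34968 = -34968$)
$Z - \left(L{\left(9,-25 \right)} - 460\right)^{2} = -34968 - \left(\left(-1\right) \left(-25\right) - 460\right)^{2} = -34968 - \left(25 - 460\right)^{2} = -34968 - \left(-435\right)^{2} = -34968 - 189225 = -224193$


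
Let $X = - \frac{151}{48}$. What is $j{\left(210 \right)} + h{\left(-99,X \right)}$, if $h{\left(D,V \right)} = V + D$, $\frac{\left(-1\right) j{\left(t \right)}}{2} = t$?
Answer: $- \frac{25063}{48} \approx -522.15$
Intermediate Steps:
$X = - \frac{151}{48}$ ($X = \left(-151\right) \frac{1}{48} = - \frac{151}{48} \approx -3.1458$)
$j{\left(t \right)} = - 2 t$
$h{\left(D,V \right)} = D + V$
$j{\left(210 \right)} + h{\left(-99,X \right)} = \left(-2\right) 210 - \frac{4903}{48} = -420 - \frac{4903}{48} = - \frac{25063}{48}$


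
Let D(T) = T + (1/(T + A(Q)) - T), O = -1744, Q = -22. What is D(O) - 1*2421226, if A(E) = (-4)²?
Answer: -4183878529/1728 ≈ -2.4212e+6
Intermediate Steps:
A(E) = 16
D(T) = 1/(16 + T) (D(T) = T + (1/(T + 16) - T) = T + (1/(16 + T) - T) = 1/(16 + T))
D(O) - 1*2421226 = 1/(16 - 1744) - 1*2421226 = 1/(-1728) - 2421226 = -1/1728 - 2421226 = -4183878529/1728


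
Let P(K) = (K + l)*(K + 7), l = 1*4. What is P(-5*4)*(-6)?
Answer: -1248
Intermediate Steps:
l = 4
P(K) = (4 + K)*(7 + K) (P(K) = (K + 4)*(K + 7) = (4 + K)*(7 + K))
P(-5*4)*(-6) = (28 + (-5*4)² + 11*(-5*4))*(-6) = (28 + (-20)² + 11*(-20))*(-6) = (28 + 400 - 220)*(-6) = 208*(-6) = -1248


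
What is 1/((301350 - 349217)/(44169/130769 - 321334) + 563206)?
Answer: 42020481677/23666193662896185 ≈ 1.7755e-6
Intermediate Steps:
1/((301350 - 349217)/(44169/130769 - 321334) + 563206) = 1/(-47867/(44169*(1/130769) - 321334) + 563206) = 1/(-47867/(44169/130769 - 321334) + 563206) = 1/(-47867/(-42020481677/130769) + 563206) = 1/(-47867*(-130769/42020481677) + 563206) = 1/(6259519723/42020481677 + 563206) = 1/(23666193662896185/42020481677) = 42020481677/23666193662896185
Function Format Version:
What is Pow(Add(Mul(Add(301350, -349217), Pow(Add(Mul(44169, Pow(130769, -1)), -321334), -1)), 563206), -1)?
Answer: Rational(42020481677, 23666193662896185) ≈ 1.7755e-6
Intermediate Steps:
Pow(Add(Mul(Add(301350, -349217), Pow(Add(Mul(44169, Pow(130769, -1)), -321334), -1)), 563206), -1) = Pow(Add(Mul(-47867, Pow(Add(Mul(44169, Rational(1, 130769)), -321334), -1)), 563206), -1) = Pow(Add(Mul(-47867, Pow(Add(Rational(44169, 130769), -321334), -1)), 563206), -1) = Pow(Add(Mul(-47867, Pow(Rational(-42020481677, 130769), -1)), 563206), -1) = Pow(Add(Mul(-47867, Rational(-130769, 42020481677)), 563206), -1) = Pow(Add(Rational(6259519723, 42020481677), 563206), -1) = Pow(Rational(23666193662896185, 42020481677), -1) = Rational(42020481677, 23666193662896185)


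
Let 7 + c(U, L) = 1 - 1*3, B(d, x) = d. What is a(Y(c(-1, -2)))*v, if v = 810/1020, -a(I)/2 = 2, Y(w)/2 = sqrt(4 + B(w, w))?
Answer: -54/17 ≈ -3.1765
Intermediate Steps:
c(U, L) = -9 (c(U, L) = -7 + (1 - 1*3) = -7 + (1 - 3) = -7 - 2 = -9)
Y(w) = 2*sqrt(4 + w)
a(I) = -4 (a(I) = -2*2 = -4)
v = 27/34 (v = 810*(1/1020) = 27/34 ≈ 0.79412)
a(Y(c(-1, -2)))*v = -4*27/34 = -54/17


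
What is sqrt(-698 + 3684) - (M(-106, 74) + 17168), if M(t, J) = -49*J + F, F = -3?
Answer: -13539 + sqrt(2986) ≈ -13484.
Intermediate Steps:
M(t, J) = -3 - 49*J (M(t, J) = -49*J - 3 = -3 - 49*J)
sqrt(-698 + 3684) - (M(-106, 74) + 17168) = sqrt(-698 + 3684) - ((-3 - 49*74) + 17168) = sqrt(2986) - ((-3 - 3626) + 17168) = sqrt(2986) - (-3629 + 17168) = sqrt(2986) - 1*13539 = sqrt(2986) - 13539 = -13539 + sqrt(2986)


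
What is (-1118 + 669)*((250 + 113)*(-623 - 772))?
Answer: 227366865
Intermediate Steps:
(-1118 + 669)*((250 + 113)*(-623 - 772)) = -162987*(-1395) = -449*(-506385) = 227366865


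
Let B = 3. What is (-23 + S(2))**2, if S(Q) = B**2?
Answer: 196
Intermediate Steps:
S(Q) = 9 (S(Q) = 3**2 = 9)
(-23 + S(2))**2 = (-23 + 9)**2 = (-14)**2 = 196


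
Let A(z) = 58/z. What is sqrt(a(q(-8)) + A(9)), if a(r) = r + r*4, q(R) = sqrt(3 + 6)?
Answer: sqrt(193)/3 ≈ 4.6308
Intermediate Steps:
q(R) = 3 (q(R) = sqrt(9) = 3)
a(r) = 5*r (a(r) = r + 4*r = 5*r)
sqrt(a(q(-8)) + A(9)) = sqrt(5*3 + 58/9) = sqrt(15 + 58*(1/9)) = sqrt(15 + 58/9) = sqrt(193/9) = sqrt(193)/3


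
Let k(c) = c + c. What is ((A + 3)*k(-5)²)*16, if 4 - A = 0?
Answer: 11200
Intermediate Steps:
A = 4 (A = 4 - 1*0 = 4 + 0 = 4)
k(c) = 2*c
((A + 3)*k(-5)²)*16 = ((4 + 3)*(2*(-5))²)*16 = (7*(-10)²)*16 = (7*100)*16 = 700*16 = 11200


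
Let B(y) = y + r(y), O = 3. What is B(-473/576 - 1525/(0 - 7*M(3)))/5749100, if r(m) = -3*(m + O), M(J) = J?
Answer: -307633/11590185600 ≈ -2.6543e-5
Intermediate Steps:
r(m) = -9 - 3*m (r(m) = -3*(m + 3) = -3*(3 + m) = -9 - 3*m)
B(y) = -9 - 2*y (B(y) = y + (-9 - 3*y) = -9 - 2*y)
B(-473/576 - 1525/(0 - 7*M(3)))/5749100 = (-9 - 2*(-473/576 - 1525/(0 - 7*3)))/5749100 = (-9 - 2*(-473*1/576 - 1525/(0 - 21)))*(1/5749100) = (-9 - 2*(-473/576 - 1525/(-21)))*(1/5749100) = (-9 - 2*(-473/576 - 1525*(-1/21)))*(1/5749100) = (-9 - 2*(-473/576 + 1525/21))*(1/5749100) = (-9 - 2*289489/4032)*(1/5749100) = (-9 - 289489/2016)*(1/5749100) = -307633/2016*1/5749100 = -307633/11590185600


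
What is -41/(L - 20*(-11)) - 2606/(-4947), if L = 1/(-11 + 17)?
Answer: 2225564/6534987 ≈ 0.34056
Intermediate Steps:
L = ⅙ (L = 1/6 = ⅙ ≈ 0.16667)
-41/(L - 20*(-11)) - 2606/(-4947) = -41/(⅙ - 20*(-11)) - 2606/(-4947) = -41/(⅙ + 220) - 2606*(-1/4947) = -41/1321/6 + 2606/4947 = -41*6/1321 + 2606/4947 = -246/1321 + 2606/4947 = 2225564/6534987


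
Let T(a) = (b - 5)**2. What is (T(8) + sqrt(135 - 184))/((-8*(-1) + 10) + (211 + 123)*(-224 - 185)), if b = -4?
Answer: -81/136588 - 7*I/136588 ≈ -0.00059302 - 5.1249e-5*I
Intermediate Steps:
T(a) = 81 (T(a) = (-4 - 5)**2 = (-9)**2 = 81)
(T(8) + sqrt(135 - 184))/((-8*(-1) + 10) + (211 + 123)*(-224 - 185)) = (81 + sqrt(135 - 184))/((-8*(-1) + 10) + (211 + 123)*(-224 - 185)) = (81 + sqrt(-49))/((8 + 10) + 334*(-409)) = (81 + 7*I)/(18 - 136606) = (81 + 7*I)/(-136588) = (81 + 7*I)*(-1/136588) = -81/136588 - 7*I/136588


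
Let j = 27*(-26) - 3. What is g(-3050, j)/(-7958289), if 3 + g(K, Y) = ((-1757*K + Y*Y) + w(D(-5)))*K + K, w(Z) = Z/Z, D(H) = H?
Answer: 5953474951/2652763 ≈ 2244.3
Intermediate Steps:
w(Z) = 1
j = -705 (j = -702 - 3 = -705)
g(K, Y) = -3 + K + K*(1 + Y² - 1757*K) (g(K, Y) = -3 + (((-1757*K + Y*Y) + 1)*K + K) = -3 + (((-1757*K + Y²) + 1)*K + K) = -3 + (((Y² - 1757*K) + 1)*K + K) = -3 + ((1 + Y² - 1757*K)*K + K) = -3 + (K*(1 + Y² - 1757*K) + K) = -3 + (K + K*(1 + Y² - 1757*K)) = -3 + K + K*(1 + Y² - 1757*K))
g(-3050, j)/(-7958289) = (-3 - 1757*(-3050)² + 2*(-3050) - 3050*(-705)²)/(-7958289) = (-3 - 1757*9302500 - 6100 - 3050*497025)*(-1/7958289) = (-3 - 16344492500 - 6100 - 1515926250)*(-1/7958289) = -17860424853*(-1/7958289) = 5953474951/2652763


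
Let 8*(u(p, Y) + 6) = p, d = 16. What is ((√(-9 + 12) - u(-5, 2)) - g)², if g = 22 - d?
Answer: 217/64 + 5*√3/4 ≈ 5.5557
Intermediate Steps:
u(p, Y) = -6 + p/8
g = 6 (g = 22 - 1*16 = 22 - 16 = 6)
((√(-9 + 12) - u(-5, 2)) - g)² = ((√(-9 + 12) - (-6 + (⅛)*(-5))) - 1*6)² = ((√3 - (-6 - 5/8)) - 6)² = ((√3 - 1*(-53/8)) - 6)² = ((√3 + 53/8) - 6)² = ((53/8 + √3) - 6)² = (5/8 + √3)²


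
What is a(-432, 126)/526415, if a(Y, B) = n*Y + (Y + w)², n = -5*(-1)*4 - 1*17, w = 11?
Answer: 35189/105283 ≈ 0.33423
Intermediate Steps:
n = 3 (n = 5*4 - 17 = 20 - 17 = 3)
a(Y, B) = (11 + Y)² + 3*Y (a(Y, B) = 3*Y + (Y + 11)² = 3*Y + (11 + Y)² = (11 + Y)² + 3*Y)
a(-432, 126)/526415 = ((11 - 432)² + 3*(-432))/526415 = ((-421)² - 1296)*(1/526415) = (177241 - 1296)*(1/526415) = 175945*(1/526415) = 35189/105283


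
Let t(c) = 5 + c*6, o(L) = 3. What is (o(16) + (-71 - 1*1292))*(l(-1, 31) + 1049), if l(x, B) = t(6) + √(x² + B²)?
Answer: -1482400 - 1360*√962 ≈ -1.5246e+6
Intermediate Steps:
t(c) = 5 + 6*c
l(x, B) = 41 + √(B² + x²) (l(x, B) = (5 + 6*6) + √(x² + B²) = (5 + 36) + √(B² + x²) = 41 + √(B² + x²))
(o(16) + (-71 - 1*1292))*(l(-1, 31) + 1049) = (3 + (-71 - 1*1292))*((41 + √(31² + (-1)²)) + 1049) = (3 + (-71 - 1292))*((41 + √(961 + 1)) + 1049) = (3 - 1363)*((41 + √962) + 1049) = -1360*(1090 + √962) = -1482400 - 1360*√962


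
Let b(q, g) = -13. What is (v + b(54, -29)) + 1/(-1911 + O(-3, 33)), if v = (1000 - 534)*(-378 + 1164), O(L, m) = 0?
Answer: 699928592/1911 ≈ 3.6626e+5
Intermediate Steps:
v = 366276 (v = 466*786 = 366276)
(v + b(54, -29)) + 1/(-1911 + O(-3, 33)) = (366276 - 13) + 1/(-1911 + 0) = 366263 + 1/(-1911) = 366263 - 1/1911 = 699928592/1911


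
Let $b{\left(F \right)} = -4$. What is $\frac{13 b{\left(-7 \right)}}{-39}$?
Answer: $\frac{4}{3} \approx 1.3333$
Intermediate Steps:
$\frac{13 b{\left(-7 \right)}}{-39} = \frac{13 \left(-4\right)}{-39} = \left(-52\right) \left(- \frac{1}{39}\right) = \frac{4}{3}$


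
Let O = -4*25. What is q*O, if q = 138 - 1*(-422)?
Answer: -56000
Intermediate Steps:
q = 560 (q = 138 + 422 = 560)
O = -100
q*O = 560*(-100) = -56000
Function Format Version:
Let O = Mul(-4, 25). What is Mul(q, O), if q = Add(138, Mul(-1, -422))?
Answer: -56000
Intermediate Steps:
q = 560 (q = Add(138, 422) = 560)
O = -100
Mul(q, O) = Mul(560, -100) = -56000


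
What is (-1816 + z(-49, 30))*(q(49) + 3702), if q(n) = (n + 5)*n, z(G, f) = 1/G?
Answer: -564876780/49 ≈ -1.1528e+7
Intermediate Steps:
q(n) = n*(5 + n) (q(n) = (5 + n)*n = n*(5 + n))
(-1816 + z(-49, 30))*(q(49) + 3702) = (-1816 + 1/(-49))*(49*(5 + 49) + 3702) = (-1816 - 1/49)*(49*54 + 3702) = -88985*(2646 + 3702)/49 = -88985/49*6348 = -564876780/49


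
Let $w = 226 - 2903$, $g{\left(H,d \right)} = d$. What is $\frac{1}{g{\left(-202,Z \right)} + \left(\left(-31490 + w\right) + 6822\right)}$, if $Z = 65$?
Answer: $- \frac{1}{27280} \approx -3.6657 \cdot 10^{-5}$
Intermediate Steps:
$w = -2677$ ($w = 226 - 2903 = -2677$)
$\frac{1}{g{\left(-202,Z \right)} + \left(\left(-31490 + w\right) + 6822\right)} = \frac{1}{65 + \left(\left(-31490 - 2677\right) + 6822\right)} = \frac{1}{65 + \left(-34167 + 6822\right)} = \frac{1}{65 - 27345} = \frac{1}{-27280} = - \frac{1}{27280}$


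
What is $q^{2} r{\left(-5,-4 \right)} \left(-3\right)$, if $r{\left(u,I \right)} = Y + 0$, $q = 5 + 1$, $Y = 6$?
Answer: $-648$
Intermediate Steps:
$q = 6$
$r{\left(u,I \right)} = 6$ ($r{\left(u,I \right)} = 6 + 0 = 6$)
$q^{2} r{\left(-5,-4 \right)} \left(-3\right) = 6^{2} \cdot 6 \left(-3\right) = 36 \cdot 6 \left(-3\right) = 216 \left(-3\right) = -648$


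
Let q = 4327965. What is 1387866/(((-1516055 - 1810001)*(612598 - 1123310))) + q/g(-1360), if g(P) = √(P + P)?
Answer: 693933/849328355936 - 865593*I*√170/136 ≈ 8.1704e-7 - 82985.0*I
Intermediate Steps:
g(P) = √2*√P (g(P) = √(2*P) = √2*√P)
1387866/(((-1516055 - 1810001)*(612598 - 1123310))) + q/g(-1360) = 1387866/(((-1516055 - 1810001)*(612598 - 1123310))) + 4327965/((√2*√(-1360))) = 1387866/((-3326056*(-510712))) + 4327965/((√2*(4*I*√85))) = 1387866/1698656711872 + 4327965/((4*I*√170)) = 1387866*(1/1698656711872) + 4327965*(-I*√170/680) = 693933/849328355936 - 865593*I*√170/136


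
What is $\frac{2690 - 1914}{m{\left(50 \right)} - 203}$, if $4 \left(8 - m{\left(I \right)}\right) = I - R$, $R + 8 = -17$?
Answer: $- \frac{3104}{855} \approx -3.6304$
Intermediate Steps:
$R = -25$ ($R = -8 - 17 = -25$)
$m{\left(I \right)} = \frac{7}{4} - \frac{I}{4}$ ($m{\left(I \right)} = 8 - \frac{I - -25}{4} = 8 - \frac{I + 25}{4} = 8 - \frac{25 + I}{4} = 8 - \left(\frac{25}{4} + \frac{I}{4}\right) = \frac{7}{4} - \frac{I}{4}$)
$\frac{2690 - 1914}{m{\left(50 \right)} - 203} = \frac{2690 - 1914}{\left(\frac{7}{4} - \frac{25}{2}\right) - 203} = \frac{776}{\left(\frac{7}{4} - \frac{25}{2}\right) - 203} = \frac{776}{- \frac{43}{4} - 203} = \frac{776}{- \frac{855}{4}} = 776 \left(- \frac{4}{855}\right) = - \frac{3104}{855}$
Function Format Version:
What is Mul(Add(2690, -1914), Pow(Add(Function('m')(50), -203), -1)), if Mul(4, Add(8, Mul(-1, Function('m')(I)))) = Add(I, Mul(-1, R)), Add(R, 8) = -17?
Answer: Rational(-3104, 855) ≈ -3.6304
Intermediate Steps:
R = -25 (R = Add(-8, -17) = -25)
Function('m')(I) = Add(Rational(7, 4), Mul(Rational(-1, 4), I)) (Function('m')(I) = Add(8, Mul(Rational(-1, 4), Add(I, Mul(-1, -25)))) = Add(8, Mul(Rational(-1, 4), Add(I, 25))) = Add(8, Mul(Rational(-1, 4), Add(25, I))) = Add(8, Add(Rational(-25, 4), Mul(Rational(-1, 4), I))) = Add(Rational(7, 4), Mul(Rational(-1, 4), I)))
Mul(Add(2690, -1914), Pow(Add(Function('m')(50), -203), -1)) = Mul(Add(2690, -1914), Pow(Add(Add(Rational(7, 4), Mul(Rational(-1, 4), 50)), -203), -1)) = Mul(776, Pow(Add(Add(Rational(7, 4), Rational(-25, 2)), -203), -1)) = Mul(776, Pow(Add(Rational(-43, 4), -203), -1)) = Mul(776, Pow(Rational(-855, 4), -1)) = Mul(776, Rational(-4, 855)) = Rational(-3104, 855)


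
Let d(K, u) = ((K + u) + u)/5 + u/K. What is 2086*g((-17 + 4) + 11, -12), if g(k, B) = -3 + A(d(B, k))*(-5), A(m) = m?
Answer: 76139/3 ≈ 25380.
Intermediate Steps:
d(K, u) = K/5 + 2*u/5 + u/K (d(K, u) = (K + 2*u)*(⅕) + u/K = (K/5 + 2*u/5) + u/K = K/5 + 2*u/5 + u/K)
g(k, B) = -3 - 5*(k + B*(B + 2*k)/5)/B (g(k, B) = -3 + ((k + B*(B + 2*k)/5)/B)*(-5) = -3 - 5*(k + B*(B + 2*k)/5)/B)
2086*g((-17 + 4) + 11, -12) = 2086*(-3 - 1*(-12) - 2*((-17 + 4) + 11) - 5*((-17 + 4) + 11)/(-12)) = 2086*(-3 + 12 - 2*(-13 + 11) - 5*(-13 + 11)*(-1/12)) = 2086*(-3 + 12 - 2*(-2) - 5*(-2)*(-1/12)) = 2086*(-3 + 12 + 4 - ⅚) = 2086*(73/6) = 76139/3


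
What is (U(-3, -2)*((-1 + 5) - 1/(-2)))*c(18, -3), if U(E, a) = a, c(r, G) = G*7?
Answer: 189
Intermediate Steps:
c(r, G) = 7*G
(U(-3, -2)*((-1 + 5) - 1/(-2)))*c(18, -3) = (-2*((-1 + 5) - 1/(-2)))*(7*(-3)) = -2*(4 - 1*(-1/2))*(-21) = -2*(4 + 1/2)*(-21) = -2*9/2*(-21) = -9*(-21) = 189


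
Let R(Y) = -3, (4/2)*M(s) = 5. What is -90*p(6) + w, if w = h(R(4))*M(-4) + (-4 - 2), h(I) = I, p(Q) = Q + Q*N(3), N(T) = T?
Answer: -4347/2 ≈ -2173.5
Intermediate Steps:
M(s) = 5/2 (M(s) = (½)*5 = 5/2)
p(Q) = 4*Q (p(Q) = Q + Q*3 = Q + 3*Q = 4*Q)
w = -27/2 (w = -3*5/2 + (-4 - 2) = -15/2 - 6 = -27/2 ≈ -13.500)
-90*p(6) + w = -360*6 - 27/2 = -90*24 - 27/2 = -2160 - 27/2 = -4347/2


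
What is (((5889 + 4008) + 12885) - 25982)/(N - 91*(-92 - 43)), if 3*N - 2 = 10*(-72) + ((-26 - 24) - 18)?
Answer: -3200/12023 ≈ -0.26616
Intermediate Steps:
N = -262 (N = 2/3 + (10*(-72) + ((-26 - 24) - 18))/3 = 2/3 + (-720 + (-50 - 18))/3 = 2/3 + (-720 - 68)/3 = 2/3 + (1/3)*(-788) = 2/3 - 788/3 = -262)
(((5889 + 4008) + 12885) - 25982)/(N - 91*(-92 - 43)) = (((5889 + 4008) + 12885) - 25982)/(-262 - 91*(-92 - 43)) = ((9897 + 12885) - 25982)/(-262 - 91*(-135)) = (22782 - 25982)/(-262 + 12285) = -3200/12023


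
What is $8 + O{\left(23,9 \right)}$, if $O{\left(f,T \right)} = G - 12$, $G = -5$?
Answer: $-9$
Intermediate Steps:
$O{\left(f,T \right)} = -17$ ($O{\left(f,T \right)} = -5 - 12 = -17$)
$8 + O{\left(23,9 \right)} = 8 - 17 = -9$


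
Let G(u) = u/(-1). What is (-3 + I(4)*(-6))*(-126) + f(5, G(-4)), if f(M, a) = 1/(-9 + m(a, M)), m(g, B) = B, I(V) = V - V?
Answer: 1511/4 ≈ 377.75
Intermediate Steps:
I(V) = 0
G(u) = -u (G(u) = u*(-1) = -u)
f(M, a) = 1/(-9 + M)
(-3 + I(4)*(-6))*(-126) + f(5, G(-4)) = (-3 + 0*(-6))*(-126) + 1/(-9 + 5) = (-3 + 0)*(-126) + 1/(-4) = -3*(-126) - ¼ = 378 - ¼ = 1511/4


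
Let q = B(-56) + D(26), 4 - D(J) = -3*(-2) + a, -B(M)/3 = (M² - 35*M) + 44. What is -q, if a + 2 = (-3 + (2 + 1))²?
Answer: 15420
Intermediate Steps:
a = -2 (a = -2 + (-3 + (2 + 1))² = -2 + (-3 + 3)² = -2 + 0² = -2 + 0 = -2)
B(M) = -132 - 3*M² + 105*M (B(M) = -3*((M² - 35*M) + 44) = -3*(44 + M² - 35*M) = -132 - 3*M² + 105*M)
D(J) = 0 (D(J) = 4 - (-3*(-2) - 2) = 4 - (6 - 2) = 4 - 1*4 = 4 - 4 = 0)
q = -15420 (q = (-132 - 3*(-56)² + 105*(-56)) + 0 = (-132 - 3*3136 - 5880) + 0 = (-132 - 9408 - 5880) + 0 = -15420 + 0 = -15420)
-q = -1*(-15420) = 15420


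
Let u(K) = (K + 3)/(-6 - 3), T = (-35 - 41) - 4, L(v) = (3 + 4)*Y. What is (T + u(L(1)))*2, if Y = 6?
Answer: -170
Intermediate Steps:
L(v) = 42 (L(v) = (3 + 4)*6 = 7*6 = 42)
T = -80 (T = -76 - 4 = -80)
u(K) = -1/3 - K/9 (u(K) = (3 + K)/(-9) = (3 + K)*(-1/9) = -1/3 - K/9)
(T + u(L(1)))*2 = (-80 + (-1/3 - 1/9*42))*2 = (-80 + (-1/3 - 14/3))*2 = (-80 - 5)*2 = -85*2 = -170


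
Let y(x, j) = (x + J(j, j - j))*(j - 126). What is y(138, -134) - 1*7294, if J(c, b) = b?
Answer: -43174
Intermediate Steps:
y(x, j) = x*(-126 + j) (y(x, j) = (x + (j - j))*(j - 126) = (x + 0)*(-126 + j) = x*(-126 + j))
y(138, -134) - 1*7294 = 138*(-126 - 134) - 1*7294 = 138*(-260) - 7294 = -35880 - 7294 = -43174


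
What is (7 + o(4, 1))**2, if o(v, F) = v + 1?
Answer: 144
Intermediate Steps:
o(v, F) = 1 + v
(7 + o(4, 1))**2 = (7 + (1 + 4))**2 = (7 + 5)**2 = 12**2 = 144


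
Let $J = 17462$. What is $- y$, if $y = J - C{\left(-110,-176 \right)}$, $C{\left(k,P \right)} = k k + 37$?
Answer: $-5325$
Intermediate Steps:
$C{\left(k,P \right)} = 37 + k^{2}$ ($C{\left(k,P \right)} = k^{2} + 37 = 37 + k^{2}$)
$y = 5325$ ($y = 17462 - \left(37 + \left(-110\right)^{2}\right) = 17462 - \left(37 + 12100\right) = 17462 - 12137 = 5325$)
$- y = \left(-1\right) 5325 = -5325$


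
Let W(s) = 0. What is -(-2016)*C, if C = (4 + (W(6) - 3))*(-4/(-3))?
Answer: 2688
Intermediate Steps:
C = 4/3 (C = (4 + (0 - 3))*(-4/(-3)) = (4 - 3)*(-4*(-⅓)) = 1*(4/3) = 4/3 ≈ 1.3333)
-(-2016)*C = -(-2016)*4/3 = -112*(-24) = 2688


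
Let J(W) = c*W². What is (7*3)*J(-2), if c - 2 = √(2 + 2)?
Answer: 336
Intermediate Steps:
c = 4 (c = 2 + √(2 + 2) = 2 + √4 = 2 + 2 = 4)
J(W) = 4*W²
(7*3)*J(-2) = (7*3)*(4*(-2)²) = 21*(4*4) = 21*16 = 336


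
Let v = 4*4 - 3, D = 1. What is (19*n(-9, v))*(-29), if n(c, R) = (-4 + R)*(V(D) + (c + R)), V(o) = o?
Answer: -24795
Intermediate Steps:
v = 13 (v = 16 - 3 = 13)
n(c, R) = (-4 + R)*(1 + R + c) (n(c, R) = (-4 + R)*(1 + (c + R)) = (-4 + R)*(1 + (R + c)) = (-4 + R)*(1 + R + c))
(19*n(-9, v))*(-29) = (19*(-4 + 13**2 - 4*(-9) - 3*13 + 13*(-9)))*(-29) = (19*(-4 + 169 + 36 - 39 - 117))*(-29) = (19*45)*(-29) = 855*(-29) = -24795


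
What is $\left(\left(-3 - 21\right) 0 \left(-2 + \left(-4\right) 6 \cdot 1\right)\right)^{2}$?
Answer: $0$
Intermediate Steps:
$\left(\left(-3 - 21\right) 0 \left(-2 + \left(-4\right) 6 \cdot 1\right)\right)^{2} = \left(- 24 \cdot 0 \left(-2 - 24\right)\right)^{2} = \left(- 24 \cdot 0 \left(-26\right)\right)^{2} = \left(\left(-24\right) 0\right)^{2} = 0^{2} = 0$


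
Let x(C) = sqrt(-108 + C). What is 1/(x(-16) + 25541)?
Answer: 25541/652342805 - 2*I*sqrt(31)/652342805 ≈ 3.9153e-5 - 1.707e-8*I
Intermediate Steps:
1/(x(-16) + 25541) = 1/(sqrt(-108 - 16) + 25541) = 1/(sqrt(-124) + 25541) = 1/(2*I*sqrt(31) + 25541) = 1/(25541 + 2*I*sqrt(31))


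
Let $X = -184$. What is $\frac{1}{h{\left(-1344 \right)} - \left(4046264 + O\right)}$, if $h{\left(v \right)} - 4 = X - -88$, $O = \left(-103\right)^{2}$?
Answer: $- \frac{1}{4056965} \approx -2.4649 \cdot 10^{-7}$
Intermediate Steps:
$O = 10609$
$h{\left(v \right)} = -92$ ($h{\left(v \right)} = 4 - 96 = -92$)
$\frac{1}{h{\left(-1344 \right)} - \left(4046264 + O\right)} = \frac{1}{-92 - 4056873} = \frac{1}{-4056965} = - \frac{1}{4056965}$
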